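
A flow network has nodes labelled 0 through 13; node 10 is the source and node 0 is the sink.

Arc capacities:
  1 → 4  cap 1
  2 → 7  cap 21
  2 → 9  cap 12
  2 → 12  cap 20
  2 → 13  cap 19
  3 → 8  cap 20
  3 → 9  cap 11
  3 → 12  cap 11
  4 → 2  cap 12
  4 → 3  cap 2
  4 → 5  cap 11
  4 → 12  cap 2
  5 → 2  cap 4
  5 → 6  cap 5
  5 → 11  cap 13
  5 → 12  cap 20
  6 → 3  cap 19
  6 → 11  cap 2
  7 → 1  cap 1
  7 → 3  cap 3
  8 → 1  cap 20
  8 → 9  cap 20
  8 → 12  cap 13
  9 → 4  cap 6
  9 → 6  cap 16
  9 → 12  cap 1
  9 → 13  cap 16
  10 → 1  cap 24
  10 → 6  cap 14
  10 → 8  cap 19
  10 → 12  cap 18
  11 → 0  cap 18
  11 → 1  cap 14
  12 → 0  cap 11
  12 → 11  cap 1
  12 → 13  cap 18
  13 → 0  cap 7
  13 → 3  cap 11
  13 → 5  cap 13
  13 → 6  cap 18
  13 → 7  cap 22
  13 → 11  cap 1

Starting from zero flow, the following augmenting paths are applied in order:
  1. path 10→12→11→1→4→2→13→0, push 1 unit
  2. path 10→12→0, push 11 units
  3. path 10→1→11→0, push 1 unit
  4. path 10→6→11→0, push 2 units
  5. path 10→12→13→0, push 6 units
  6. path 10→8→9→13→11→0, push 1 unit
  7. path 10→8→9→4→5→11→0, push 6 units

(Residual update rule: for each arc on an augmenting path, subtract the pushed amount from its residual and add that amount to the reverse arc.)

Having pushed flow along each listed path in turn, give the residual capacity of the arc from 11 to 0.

after path 1 (10→12→11→1→4→2→13→0, push 1): res(11,0)=18
after path 2 (10→12→0, push 11): res(11,0)=18
after path 3 (10→1→11→0, push 1): res(11,0)=17
after path 4 (10→6→11→0, push 2): res(11,0)=15
after path 5 (10→12→13→0, push 6): res(11,0)=15
after path 6 (10→8→9→13→11→0, push 1): res(11,0)=14
after path 7 (10→8→9→4→5→11→0, push 6): res(11,0)=8

Residual capacity of (11,0): 8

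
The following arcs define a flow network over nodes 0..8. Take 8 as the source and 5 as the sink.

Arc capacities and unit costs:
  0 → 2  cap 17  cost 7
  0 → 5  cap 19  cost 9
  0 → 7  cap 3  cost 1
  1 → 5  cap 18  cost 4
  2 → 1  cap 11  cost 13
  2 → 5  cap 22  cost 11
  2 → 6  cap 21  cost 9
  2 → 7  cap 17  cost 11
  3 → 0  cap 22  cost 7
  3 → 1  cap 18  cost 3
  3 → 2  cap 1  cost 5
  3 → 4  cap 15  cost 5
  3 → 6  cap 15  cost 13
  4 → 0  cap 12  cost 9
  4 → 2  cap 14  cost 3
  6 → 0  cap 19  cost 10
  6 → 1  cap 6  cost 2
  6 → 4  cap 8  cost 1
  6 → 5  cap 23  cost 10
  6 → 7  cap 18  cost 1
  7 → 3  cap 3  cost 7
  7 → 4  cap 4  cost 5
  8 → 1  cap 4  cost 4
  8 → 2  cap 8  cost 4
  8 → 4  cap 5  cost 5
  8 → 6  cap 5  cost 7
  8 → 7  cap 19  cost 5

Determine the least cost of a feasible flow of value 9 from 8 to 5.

shortest-cost path #1: 8→1→5 push 4 @ unit cost 8 (adds 32)
shortest-cost path #2: 8→6→1→5 push 5 @ unit cost 13 (adds 65)
total cost = 97

Minimum cost for 9 units: 97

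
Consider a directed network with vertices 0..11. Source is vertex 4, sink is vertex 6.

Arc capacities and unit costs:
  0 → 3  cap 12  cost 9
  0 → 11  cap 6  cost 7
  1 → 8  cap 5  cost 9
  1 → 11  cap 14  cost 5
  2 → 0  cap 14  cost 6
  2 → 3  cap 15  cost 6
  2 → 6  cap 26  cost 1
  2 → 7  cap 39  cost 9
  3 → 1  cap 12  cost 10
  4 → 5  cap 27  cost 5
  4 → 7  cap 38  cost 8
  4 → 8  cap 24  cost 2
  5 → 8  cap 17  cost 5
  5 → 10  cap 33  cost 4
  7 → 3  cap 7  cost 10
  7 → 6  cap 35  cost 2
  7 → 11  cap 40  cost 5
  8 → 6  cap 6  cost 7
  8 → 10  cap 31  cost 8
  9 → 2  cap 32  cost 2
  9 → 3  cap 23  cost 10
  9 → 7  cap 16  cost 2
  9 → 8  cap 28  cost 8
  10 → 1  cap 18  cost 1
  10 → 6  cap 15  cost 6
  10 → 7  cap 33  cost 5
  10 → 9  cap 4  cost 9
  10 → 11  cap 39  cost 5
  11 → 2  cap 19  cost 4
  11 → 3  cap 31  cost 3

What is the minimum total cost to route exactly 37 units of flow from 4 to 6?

Minimum cost for 37 units: 364

shortest-cost path #1: 4→8→6 push 6 @ unit cost 9 (adds 54)
shortest-cost path #2: 4→7→6 push 31 @ unit cost 10 (adds 310)
total cost = 364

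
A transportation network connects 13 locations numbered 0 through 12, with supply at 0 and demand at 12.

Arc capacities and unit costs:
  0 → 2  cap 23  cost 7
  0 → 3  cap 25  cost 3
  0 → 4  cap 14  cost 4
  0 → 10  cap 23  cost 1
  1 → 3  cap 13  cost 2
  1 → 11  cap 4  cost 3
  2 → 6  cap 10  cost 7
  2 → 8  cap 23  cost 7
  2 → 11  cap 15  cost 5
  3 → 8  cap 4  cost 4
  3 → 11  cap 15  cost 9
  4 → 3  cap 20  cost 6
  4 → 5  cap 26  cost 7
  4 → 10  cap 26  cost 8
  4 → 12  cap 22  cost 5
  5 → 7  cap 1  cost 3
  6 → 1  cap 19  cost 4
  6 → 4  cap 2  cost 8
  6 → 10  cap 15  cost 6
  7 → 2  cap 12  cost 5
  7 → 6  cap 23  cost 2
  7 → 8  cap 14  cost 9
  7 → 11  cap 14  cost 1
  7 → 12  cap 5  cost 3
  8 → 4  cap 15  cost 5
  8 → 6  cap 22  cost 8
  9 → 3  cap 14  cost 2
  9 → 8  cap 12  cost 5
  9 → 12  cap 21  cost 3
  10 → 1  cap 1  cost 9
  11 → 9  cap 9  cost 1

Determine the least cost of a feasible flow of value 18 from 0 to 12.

shortest-cost path #1: 0→4→12 push 14 @ unit cost 9 (adds 126)
shortest-cost path #2: 0→2→11→9→12 push 4 @ unit cost 16 (adds 64)
total cost = 190

Minimum cost for 18 units: 190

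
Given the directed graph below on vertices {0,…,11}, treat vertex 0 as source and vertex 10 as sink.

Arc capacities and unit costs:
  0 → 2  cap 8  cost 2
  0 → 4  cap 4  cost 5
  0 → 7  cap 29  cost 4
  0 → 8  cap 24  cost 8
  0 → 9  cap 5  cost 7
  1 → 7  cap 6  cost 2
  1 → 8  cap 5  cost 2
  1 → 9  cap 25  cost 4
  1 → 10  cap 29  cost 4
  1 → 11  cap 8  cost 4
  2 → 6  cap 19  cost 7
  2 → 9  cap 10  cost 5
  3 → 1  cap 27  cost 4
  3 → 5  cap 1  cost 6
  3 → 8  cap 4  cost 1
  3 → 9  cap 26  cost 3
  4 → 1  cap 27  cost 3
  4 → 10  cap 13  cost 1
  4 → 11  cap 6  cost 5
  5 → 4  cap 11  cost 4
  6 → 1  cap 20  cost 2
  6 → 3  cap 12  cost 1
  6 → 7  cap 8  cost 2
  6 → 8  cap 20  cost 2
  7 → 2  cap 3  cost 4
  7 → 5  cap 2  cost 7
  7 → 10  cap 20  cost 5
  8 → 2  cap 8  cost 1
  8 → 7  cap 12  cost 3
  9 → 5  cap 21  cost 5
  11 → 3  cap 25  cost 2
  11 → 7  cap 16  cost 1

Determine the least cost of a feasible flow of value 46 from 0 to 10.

Minimum cost for 46 units: 592

shortest-cost path #1: 0→4→10 push 4 @ unit cost 6 (adds 24)
shortest-cost path #2: 0→7→10 push 20 @ unit cost 9 (adds 180)
shortest-cost path #3: 0→2→6→1→10 push 8 @ unit cost 15 (adds 120)
shortest-cost path #4: 0→7→5→4→10 push 2 @ unit cost 16 (adds 32)
shortest-cost path #5: 0→9→5→4→10 push 5 @ unit cost 17 (adds 85)
shortest-cost path #6: 0→7→2→6→1→10 push 3 @ unit cost 21 (adds 63)
shortest-cost path #7: 0→8→2→6→1→10 push 4 @ unit cost 22 (adds 88)
total cost = 592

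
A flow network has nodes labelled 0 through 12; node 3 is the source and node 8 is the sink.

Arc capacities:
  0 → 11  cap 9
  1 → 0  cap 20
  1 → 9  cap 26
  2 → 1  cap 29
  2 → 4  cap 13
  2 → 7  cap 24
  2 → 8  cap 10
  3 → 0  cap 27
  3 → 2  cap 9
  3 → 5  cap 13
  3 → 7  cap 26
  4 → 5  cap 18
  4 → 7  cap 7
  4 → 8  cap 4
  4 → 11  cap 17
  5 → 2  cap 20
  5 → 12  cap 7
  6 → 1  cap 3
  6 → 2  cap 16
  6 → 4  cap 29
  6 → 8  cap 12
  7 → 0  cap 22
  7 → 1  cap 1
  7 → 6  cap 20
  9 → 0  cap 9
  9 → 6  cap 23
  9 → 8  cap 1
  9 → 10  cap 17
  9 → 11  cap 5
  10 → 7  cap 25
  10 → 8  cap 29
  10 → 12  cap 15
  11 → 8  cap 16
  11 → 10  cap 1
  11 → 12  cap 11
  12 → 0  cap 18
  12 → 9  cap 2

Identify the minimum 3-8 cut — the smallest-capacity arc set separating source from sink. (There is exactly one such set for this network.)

augment #1: 3→2→8 push 9
augment #2: 3→0→11→8 push 9
augment #3: 3→5→2→8 push 1
augment #4: 3→7→6→8 push 12
augment #5: 3→5→2→4→8 push 4
augment #6: 3→5→12→9→8 push 1
augment #7: 3→5→2→4→11→8 push 7
augment #8: 3→7→1→9→10→8 push 1
augment #9: 3→7→6→1→9→10→8 push 3
augment #10: 3→7→6→4→11→10→8 push 1
augment #11: 3→7→6→2→1→9→10→8 push 4
max flow = 52; residual-reachable set from 3 gives S-side
cut edges (S→T): {(0,11), (3,2), (3,5), (7,1), (7,6)} total cap 52

Min-cut arcs: {(0,11), (3,2), (3,5), (7,1), (7,6)} (total capacity 52)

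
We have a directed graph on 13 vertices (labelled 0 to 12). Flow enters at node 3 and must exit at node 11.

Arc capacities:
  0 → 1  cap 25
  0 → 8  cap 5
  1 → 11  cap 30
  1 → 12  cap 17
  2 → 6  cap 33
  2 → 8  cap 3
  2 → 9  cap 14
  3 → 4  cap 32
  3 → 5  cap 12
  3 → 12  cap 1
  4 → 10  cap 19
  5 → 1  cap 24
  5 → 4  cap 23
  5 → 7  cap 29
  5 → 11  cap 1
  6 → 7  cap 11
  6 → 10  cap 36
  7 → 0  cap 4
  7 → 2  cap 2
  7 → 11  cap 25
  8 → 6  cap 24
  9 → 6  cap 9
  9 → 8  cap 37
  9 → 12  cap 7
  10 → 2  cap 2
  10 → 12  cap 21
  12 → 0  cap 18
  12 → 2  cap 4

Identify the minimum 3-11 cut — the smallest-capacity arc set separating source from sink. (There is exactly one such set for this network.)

Min-cut arcs: {(3,5), (3,12), (4,10)} (total capacity 32)

augment #1: 3→5→11 push 1
augment #2: 3→5→1→11 push 11
augment #3: 3→12→0→1→11 push 1
augment #4: 3→4→10→2→6→7→11 push 2
augment #5: 3→4→10→12→0→1→11 push 17
max flow = 32; residual-reachable set from 3 gives S-side
cut edges (S→T): {(3,5), (3,12), (4,10)} total cap 32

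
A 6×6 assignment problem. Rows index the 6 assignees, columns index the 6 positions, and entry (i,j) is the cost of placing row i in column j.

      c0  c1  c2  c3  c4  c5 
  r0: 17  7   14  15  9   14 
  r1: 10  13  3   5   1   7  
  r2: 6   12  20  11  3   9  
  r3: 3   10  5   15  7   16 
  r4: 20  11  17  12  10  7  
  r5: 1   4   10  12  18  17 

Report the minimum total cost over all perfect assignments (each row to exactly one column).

Minimum assignment cost: 28

optimal assignment: row0→col1 (cost 7), row1→col3 (cost 5), row2→col4 (cost 3), row3→col2 (cost 5), row4→col5 (cost 7), row5→col0 (cost 1)
total = 7 + 5 + 3 + 5 + 7 + 1 = 28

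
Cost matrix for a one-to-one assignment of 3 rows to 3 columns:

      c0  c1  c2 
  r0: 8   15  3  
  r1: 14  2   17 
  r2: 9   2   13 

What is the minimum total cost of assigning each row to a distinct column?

Minimum assignment cost: 14

optimal assignment: row0→col2 (cost 3), row1→col1 (cost 2), row2→col0 (cost 9)
total = 3 + 2 + 9 = 14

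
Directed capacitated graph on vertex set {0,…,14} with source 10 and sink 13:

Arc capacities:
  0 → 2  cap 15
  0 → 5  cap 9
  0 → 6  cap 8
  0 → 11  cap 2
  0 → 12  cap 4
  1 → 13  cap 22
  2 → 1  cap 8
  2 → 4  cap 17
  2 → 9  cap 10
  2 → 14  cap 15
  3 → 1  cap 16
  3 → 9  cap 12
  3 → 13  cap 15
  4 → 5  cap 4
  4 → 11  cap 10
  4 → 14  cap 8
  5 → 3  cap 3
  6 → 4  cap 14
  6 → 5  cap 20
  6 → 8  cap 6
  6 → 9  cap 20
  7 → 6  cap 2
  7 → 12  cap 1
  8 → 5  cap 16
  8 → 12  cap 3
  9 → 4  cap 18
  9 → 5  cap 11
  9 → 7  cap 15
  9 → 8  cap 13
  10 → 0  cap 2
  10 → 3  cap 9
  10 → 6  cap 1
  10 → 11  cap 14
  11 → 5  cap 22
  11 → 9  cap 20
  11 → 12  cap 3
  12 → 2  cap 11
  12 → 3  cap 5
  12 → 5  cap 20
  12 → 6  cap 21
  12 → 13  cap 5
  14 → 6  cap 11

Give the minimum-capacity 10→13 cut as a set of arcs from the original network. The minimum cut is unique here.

Min-cut arcs: {(5,3), (7,12), (8,12), (10,0), (10,3), (11,12)} (total capacity 21)

augment #1: 10→3→13 push 9
augment #2: 10→0→12→13 push 2
augment #3: 10→11→12→13 push 3
augment #4: 10→6→5→3→13 push 1
augment #5: 10→11→5→3→13 push 2
augment #6: 10→11→9→7→12→3→13 push 1
augment #7: 10→11→9→8→12→3→13 push 2
augment #8: 10→11→9→8→12→2→1→13 push 1
max flow = 21; residual-reachable set from 10 gives S-side
cut edges (S→T): {(5,3), (7,12), (8,12), (10,0), (10,3), (11,12)} total cap 21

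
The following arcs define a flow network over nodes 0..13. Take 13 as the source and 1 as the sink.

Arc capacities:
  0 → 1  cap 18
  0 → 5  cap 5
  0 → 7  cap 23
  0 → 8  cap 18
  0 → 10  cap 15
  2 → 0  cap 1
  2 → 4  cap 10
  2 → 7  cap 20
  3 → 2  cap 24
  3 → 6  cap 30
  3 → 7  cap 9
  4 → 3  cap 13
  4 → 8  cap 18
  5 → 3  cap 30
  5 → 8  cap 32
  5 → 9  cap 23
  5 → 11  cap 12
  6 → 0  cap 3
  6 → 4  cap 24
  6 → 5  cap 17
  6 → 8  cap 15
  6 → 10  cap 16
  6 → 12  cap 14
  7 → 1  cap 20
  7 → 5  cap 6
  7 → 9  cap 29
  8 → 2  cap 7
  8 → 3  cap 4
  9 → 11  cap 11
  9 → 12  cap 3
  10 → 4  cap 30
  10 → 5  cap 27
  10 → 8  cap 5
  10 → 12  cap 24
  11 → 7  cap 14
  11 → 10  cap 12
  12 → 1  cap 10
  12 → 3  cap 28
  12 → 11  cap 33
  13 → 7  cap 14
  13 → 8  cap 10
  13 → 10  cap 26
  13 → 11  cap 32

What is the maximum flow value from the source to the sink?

augment #1: 13→7→1 bottleneck 14, total now 14
augment #2: 13→10→12→1 bottleneck 10, total now 24
augment #3: 13→11→7→1 bottleneck 6, total now 30
augment #4: 13→8→2→0→1 bottleneck 1, total now 31
augment #5: 13→8→3→6→0→1 bottleneck 3, total now 34

Maximum flow value: 34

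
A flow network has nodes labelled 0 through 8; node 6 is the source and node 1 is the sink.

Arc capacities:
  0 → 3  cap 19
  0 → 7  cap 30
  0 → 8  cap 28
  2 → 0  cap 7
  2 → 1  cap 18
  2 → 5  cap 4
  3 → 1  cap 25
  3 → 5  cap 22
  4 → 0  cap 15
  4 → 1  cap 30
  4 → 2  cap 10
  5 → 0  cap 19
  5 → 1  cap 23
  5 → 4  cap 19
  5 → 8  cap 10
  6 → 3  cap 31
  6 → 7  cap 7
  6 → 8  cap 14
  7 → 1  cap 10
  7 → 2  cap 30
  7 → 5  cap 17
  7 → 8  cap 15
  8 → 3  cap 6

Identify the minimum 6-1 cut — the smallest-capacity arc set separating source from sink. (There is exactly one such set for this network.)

Min-cut arcs: {(6,3), (6,7), (8,3)} (total capacity 44)

augment #1: 6→3→1 push 25
augment #2: 6→7→1 push 7
augment #3: 6→3→5→1 push 6
augment #4: 6→8→3→5→1 push 6
max flow = 44; residual-reachable set from 6 gives S-side
cut edges (S→T): {(6,3), (6,7), (8,3)} total cap 44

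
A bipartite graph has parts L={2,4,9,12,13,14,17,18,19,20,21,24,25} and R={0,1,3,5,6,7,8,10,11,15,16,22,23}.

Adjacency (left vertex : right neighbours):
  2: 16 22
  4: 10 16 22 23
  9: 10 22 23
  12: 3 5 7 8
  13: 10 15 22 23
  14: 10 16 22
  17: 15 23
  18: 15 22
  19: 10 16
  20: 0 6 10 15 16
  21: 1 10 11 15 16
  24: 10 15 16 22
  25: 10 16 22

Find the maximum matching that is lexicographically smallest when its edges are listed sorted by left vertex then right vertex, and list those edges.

|M| = 8 (so the lex-smallest maximum matching has 8 edges)
process left vertices in ascending order; for each, take the smallest-labelled available neighbour that still permits 8 edges overall, or leave it unmatched if none does
lex-smallest matching: {2-16, 4-10, 9-22, 12-3, 13-15, 17-23, 20-0, 21-1}

Lex-smallest maximum matching: {(2,16), (4,10), (9,22), (12,3), (13,15), (17,23), (20,0), (21,1)}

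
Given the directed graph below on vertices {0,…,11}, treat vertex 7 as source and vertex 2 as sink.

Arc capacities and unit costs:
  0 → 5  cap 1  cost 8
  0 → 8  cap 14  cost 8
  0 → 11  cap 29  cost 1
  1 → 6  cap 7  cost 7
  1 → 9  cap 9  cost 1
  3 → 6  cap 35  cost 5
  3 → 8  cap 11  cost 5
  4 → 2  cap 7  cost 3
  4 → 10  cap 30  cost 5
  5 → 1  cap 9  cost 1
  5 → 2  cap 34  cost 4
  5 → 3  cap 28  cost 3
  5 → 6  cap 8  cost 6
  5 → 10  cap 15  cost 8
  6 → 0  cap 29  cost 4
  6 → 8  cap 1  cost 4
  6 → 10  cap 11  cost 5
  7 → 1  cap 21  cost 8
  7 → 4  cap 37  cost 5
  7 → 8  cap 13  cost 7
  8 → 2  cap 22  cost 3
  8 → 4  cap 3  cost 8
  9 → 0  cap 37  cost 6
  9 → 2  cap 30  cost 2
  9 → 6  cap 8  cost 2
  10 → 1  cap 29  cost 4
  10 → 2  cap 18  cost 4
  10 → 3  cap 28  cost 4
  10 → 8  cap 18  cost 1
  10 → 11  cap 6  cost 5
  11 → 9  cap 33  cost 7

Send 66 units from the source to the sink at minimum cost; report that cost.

Minimum cost for 66 units: 938

shortest-cost path #1: 7→4→2 push 7 @ unit cost 8 (adds 56)
shortest-cost path #2: 7→8→2 push 13 @ unit cost 10 (adds 130)
shortest-cost path #3: 7→1→9→2 push 9 @ unit cost 11 (adds 99)
shortest-cost path #4: 7→4→10→2 push 18 @ unit cost 14 (adds 252)
shortest-cost path #5: 7→4→10→8→2 push 9 @ unit cost 14 (adds 126)
shortest-cost path #6: 7→4→10→11→9→2 push 3 @ unit cost 24 (adds 72)
shortest-cost path #7: 7→1→6→0→11→9→2 push 7 @ unit cost 29 (adds 203)
total cost = 938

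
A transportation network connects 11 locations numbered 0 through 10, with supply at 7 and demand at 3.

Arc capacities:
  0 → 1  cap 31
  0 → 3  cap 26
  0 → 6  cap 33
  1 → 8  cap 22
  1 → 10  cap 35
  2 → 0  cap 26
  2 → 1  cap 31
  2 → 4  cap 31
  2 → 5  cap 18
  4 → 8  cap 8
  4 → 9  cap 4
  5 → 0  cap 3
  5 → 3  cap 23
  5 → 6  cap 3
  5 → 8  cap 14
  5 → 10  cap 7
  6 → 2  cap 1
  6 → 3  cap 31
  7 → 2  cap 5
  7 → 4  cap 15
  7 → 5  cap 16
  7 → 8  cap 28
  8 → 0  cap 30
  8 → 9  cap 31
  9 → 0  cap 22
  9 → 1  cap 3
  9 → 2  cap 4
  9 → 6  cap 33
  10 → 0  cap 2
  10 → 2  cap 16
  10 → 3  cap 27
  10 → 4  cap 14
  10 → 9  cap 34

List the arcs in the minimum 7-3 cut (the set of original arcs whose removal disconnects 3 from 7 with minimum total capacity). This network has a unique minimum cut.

Min-cut arcs: {(4,8), (4,9), (7,2), (7,5), (7,8)} (total capacity 61)

augment #1: 7→5→3 push 16
augment #2: 7→2→0→3 push 5
augment #3: 7→8→0→3 push 21
augment #4: 7→4→9→6→3 push 4
augment #5: 7→8→0→6→3 push 7
augment #6: 7→4→8→0→6→3 push 2
augment #7: 7→4→8→9→6→3 push 6
max flow = 61; residual-reachable set from 7 gives S-side
cut edges (S→T): {(4,8), (4,9), (7,2), (7,5), (7,8)} total cap 61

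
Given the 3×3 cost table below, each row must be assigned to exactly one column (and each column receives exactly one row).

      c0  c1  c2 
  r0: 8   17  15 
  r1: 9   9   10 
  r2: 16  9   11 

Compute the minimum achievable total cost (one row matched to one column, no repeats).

optimal assignment: row0→col0 (cost 8), row1→col2 (cost 10), row2→col1 (cost 9)
total = 8 + 10 + 9 = 27

Minimum assignment cost: 27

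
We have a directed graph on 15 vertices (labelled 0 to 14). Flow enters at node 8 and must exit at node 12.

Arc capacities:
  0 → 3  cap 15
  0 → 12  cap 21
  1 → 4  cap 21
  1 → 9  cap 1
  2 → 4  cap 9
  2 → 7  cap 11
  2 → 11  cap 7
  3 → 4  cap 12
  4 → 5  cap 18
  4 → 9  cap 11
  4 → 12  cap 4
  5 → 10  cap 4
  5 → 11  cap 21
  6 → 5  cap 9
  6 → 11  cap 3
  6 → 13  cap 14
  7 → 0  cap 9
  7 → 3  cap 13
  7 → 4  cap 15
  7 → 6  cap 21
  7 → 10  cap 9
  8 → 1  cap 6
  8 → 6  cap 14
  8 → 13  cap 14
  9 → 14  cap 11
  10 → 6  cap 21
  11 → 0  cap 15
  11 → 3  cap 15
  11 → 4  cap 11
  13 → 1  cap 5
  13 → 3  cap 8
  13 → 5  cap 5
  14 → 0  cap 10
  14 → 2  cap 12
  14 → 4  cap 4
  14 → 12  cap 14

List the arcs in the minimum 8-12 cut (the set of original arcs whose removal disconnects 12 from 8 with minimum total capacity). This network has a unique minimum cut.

Min-cut arcs: {(4,12), (9,14), (11,0)} (total capacity 30)

augment #1: 8→1→4→12 push 4
augment #2: 8→1→9→14→12 push 1
augment #3: 8→6→11→0→12 push 3
augment #4: 8→1→4→9→14→12 push 1
augment #5: 8→6→5→11→0→12 push 9
augment #6: 8→13→5→11→0→12 push 3
augment #7: 8→13→1→4→9→14→12 push 5
augment #8: 8→13→3→4→9→14→12 push 4
max flow = 30; residual-reachable set from 8 gives S-side
cut edges (S→T): {(4,12), (9,14), (11,0)} total cap 30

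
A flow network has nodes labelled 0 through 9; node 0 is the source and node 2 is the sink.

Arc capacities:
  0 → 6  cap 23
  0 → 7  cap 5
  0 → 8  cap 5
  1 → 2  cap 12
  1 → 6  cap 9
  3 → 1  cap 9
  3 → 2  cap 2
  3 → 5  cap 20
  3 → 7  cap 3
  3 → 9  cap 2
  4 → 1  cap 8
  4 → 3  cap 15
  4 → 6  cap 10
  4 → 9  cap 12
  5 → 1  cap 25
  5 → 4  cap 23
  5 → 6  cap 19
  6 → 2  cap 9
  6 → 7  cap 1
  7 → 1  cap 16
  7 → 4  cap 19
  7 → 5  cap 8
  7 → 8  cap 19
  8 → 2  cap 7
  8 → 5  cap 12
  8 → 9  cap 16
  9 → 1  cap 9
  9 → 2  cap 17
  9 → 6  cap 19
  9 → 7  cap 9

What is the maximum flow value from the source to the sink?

Maximum flow value: 20

augment #1: 0→6→2 bottleneck 9, total now 9
augment #2: 0→8→2 bottleneck 5, total now 14
augment #3: 0→7→1→2 bottleneck 5, total now 19
augment #4: 0→6→7→1→2 bottleneck 1, total now 20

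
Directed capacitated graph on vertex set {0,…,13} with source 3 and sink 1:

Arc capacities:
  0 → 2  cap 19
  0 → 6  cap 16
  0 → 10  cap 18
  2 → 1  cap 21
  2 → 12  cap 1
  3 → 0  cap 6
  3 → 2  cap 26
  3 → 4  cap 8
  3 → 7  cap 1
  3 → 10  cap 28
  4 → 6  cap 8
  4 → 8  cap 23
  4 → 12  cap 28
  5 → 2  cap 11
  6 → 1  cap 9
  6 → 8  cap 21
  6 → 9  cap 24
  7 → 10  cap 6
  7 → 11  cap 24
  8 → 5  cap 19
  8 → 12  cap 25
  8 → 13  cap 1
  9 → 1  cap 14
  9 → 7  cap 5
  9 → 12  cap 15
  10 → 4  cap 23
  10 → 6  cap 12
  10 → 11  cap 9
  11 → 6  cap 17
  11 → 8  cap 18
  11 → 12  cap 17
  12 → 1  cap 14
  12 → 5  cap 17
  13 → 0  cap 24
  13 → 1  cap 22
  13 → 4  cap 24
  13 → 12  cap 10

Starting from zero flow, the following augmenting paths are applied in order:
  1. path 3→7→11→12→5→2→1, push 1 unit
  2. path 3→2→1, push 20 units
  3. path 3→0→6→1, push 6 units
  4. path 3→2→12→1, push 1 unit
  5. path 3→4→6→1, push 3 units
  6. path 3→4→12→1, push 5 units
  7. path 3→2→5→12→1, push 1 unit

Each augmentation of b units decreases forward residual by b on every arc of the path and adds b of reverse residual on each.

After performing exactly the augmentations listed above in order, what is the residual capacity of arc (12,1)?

after path 1 (3→7→11→12→5→2→1, push 1): res(12,1)=14
after path 2 (3→2→1, push 20): res(12,1)=14
after path 3 (3→0→6→1, push 6): res(12,1)=14
after path 4 (3→2→12→1, push 1): res(12,1)=13
after path 5 (3→4→6→1, push 3): res(12,1)=13
after path 6 (3→4→12→1, push 5): res(12,1)=8
after path 7 (3→2→5→12→1, push 1): res(12,1)=7

Residual capacity of (12,1): 7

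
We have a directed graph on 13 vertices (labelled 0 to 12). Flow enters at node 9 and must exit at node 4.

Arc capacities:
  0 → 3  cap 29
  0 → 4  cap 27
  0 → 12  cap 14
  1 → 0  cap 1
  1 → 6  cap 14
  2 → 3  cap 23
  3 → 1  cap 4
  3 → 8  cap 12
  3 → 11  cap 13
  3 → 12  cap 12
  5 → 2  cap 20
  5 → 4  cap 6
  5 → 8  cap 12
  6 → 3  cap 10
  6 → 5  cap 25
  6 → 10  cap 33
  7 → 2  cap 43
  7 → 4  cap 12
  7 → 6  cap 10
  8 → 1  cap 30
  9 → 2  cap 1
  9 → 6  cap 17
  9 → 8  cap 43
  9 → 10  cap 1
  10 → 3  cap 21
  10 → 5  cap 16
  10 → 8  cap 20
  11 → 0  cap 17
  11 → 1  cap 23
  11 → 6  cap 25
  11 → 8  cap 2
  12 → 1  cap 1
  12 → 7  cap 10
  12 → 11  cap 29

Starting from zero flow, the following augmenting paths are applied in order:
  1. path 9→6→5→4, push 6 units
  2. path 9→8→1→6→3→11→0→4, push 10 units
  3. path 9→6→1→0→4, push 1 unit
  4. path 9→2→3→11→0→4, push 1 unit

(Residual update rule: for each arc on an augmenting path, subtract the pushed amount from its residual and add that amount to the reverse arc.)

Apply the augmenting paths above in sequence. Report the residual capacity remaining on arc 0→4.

after path 1 (9→6→5→4, push 6): res(0,4)=27
after path 2 (9→8→1→6→3→11→0→4, push 10): res(0,4)=17
after path 3 (9→6→1→0→4, push 1): res(0,4)=16
after path 4 (9→2→3→11→0→4, push 1): res(0,4)=15

Residual capacity of (0,4): 15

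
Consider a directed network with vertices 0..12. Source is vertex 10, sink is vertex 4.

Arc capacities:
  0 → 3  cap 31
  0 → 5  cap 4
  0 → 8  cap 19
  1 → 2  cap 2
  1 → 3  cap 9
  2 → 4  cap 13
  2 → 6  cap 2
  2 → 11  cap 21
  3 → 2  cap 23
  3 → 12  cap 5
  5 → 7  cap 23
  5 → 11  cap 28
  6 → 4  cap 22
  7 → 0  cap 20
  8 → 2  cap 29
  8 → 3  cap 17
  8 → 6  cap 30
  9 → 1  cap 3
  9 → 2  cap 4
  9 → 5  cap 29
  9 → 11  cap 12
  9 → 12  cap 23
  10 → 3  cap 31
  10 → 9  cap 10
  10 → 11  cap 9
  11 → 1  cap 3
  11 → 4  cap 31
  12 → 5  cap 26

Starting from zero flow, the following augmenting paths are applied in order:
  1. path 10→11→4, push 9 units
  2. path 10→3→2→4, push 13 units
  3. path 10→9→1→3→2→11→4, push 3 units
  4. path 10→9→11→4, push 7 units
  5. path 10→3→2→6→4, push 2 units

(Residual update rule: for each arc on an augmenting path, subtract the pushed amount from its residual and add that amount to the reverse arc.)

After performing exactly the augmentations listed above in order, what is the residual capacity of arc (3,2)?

after path 1 (10→11→4, push 9): res(3,2)=23
after path 2 (10→3→2→4, push 13): res(3,2)=10
after path 3 (10→9→1→3→2→11→4, push 3): res(3,2)=7
after path 4 (10→9→11→4, push 7): res(3,2)=7
after path 5 (10→3→2→6→4, push 2): res(3,2)=5

Residual capacity of (3,2): 5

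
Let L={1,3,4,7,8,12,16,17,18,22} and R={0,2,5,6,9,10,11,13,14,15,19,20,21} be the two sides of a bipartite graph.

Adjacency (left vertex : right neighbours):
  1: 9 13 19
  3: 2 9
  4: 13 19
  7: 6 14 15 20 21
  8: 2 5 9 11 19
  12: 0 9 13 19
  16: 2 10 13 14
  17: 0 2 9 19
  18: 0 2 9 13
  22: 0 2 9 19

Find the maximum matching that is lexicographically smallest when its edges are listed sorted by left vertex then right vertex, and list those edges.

Lex-smallest maximum matching: {(1,9), (3,2), (4,13), (7,6), (8,5), (12,0), (16,10), (17,19)}

|M| = 8 (so the lex-smallest maximum matching has 8 edges)
process left vertices in ascending order; for each, take the smallest-labelled available neighbour that still permits 8 edges overall, or leave it unmatched if none does
lex-smallest matching: {1-9, 3-2, 4-13, 7-6, 8-5, 12-0, 16-10, 17-19}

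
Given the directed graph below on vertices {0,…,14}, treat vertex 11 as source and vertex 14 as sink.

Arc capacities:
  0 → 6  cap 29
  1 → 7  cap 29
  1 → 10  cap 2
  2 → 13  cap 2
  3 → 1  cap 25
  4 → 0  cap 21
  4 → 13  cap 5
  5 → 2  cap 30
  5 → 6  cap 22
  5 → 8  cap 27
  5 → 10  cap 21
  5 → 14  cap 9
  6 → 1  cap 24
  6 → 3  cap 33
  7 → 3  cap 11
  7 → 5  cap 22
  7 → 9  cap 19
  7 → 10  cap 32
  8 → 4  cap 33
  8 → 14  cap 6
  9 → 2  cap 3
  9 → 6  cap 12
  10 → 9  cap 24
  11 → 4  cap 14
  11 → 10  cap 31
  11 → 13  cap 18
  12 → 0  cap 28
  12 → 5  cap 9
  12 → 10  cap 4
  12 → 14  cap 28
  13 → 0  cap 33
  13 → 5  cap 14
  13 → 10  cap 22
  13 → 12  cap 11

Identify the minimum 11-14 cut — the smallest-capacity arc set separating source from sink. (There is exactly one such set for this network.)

augment #1: 11→13→5→14 push 9
augment #2: 11→13→12→14 push 9
augment #3: 11→4→13→12→14 push 2
augment #4: 11→4→13→5→8→14 push 3
augment #5: 11→10→9→2→13→5→8→14 push 2
augment #6: 11→4→0→6→1→7→5→8→14 push 1
max flow = 26; residual-reachable set from 11 gives S-side
cut edges (S→T): {(5,14), (8,14), (13,12)} total cap 26

Min-cut arcs: {(5,14), (8,14), (13,12)} (total capacity 26)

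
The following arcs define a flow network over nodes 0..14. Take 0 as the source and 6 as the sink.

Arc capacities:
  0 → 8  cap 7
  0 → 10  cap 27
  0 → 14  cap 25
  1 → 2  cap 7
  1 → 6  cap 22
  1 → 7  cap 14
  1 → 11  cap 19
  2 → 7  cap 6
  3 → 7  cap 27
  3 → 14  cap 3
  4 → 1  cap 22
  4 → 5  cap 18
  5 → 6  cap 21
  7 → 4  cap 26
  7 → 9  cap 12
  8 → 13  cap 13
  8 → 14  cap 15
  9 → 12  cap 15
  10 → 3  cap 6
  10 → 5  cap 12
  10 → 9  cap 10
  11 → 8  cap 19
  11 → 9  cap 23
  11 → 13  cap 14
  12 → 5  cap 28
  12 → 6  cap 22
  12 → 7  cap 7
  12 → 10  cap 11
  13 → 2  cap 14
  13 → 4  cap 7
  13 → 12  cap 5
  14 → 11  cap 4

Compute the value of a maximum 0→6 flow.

augment #1: 0→10→5→6 bottleneck 12, total now 12
augment #2: 0→8→13→12→6 bottleneck 5, total now 17
augment #3: 0→10→9→12→6 bottleneck 10, total now 27
augment #4: 0→8→13→4→1→6 bottleneck 2, total now 29
augment #5: 0→14→11→9→12→6 bottleneck 4, total now 33
augment #6: 0→10→3→7→4→1→6 bottleneck 5, total now 38

Maximum flow value: 38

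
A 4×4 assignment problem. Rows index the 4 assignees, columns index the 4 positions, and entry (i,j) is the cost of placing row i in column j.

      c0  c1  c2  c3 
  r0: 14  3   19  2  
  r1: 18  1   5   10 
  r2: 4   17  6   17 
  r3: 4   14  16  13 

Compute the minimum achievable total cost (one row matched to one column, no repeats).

optimal assignment: row0→col3 (cost 2), row1→col1 (cost 1), row2→col2 (cost 6), row3→col0 (cost 4)
total = 2 + 1 + 6 + 4 = 13

Minimum assignment cost: 13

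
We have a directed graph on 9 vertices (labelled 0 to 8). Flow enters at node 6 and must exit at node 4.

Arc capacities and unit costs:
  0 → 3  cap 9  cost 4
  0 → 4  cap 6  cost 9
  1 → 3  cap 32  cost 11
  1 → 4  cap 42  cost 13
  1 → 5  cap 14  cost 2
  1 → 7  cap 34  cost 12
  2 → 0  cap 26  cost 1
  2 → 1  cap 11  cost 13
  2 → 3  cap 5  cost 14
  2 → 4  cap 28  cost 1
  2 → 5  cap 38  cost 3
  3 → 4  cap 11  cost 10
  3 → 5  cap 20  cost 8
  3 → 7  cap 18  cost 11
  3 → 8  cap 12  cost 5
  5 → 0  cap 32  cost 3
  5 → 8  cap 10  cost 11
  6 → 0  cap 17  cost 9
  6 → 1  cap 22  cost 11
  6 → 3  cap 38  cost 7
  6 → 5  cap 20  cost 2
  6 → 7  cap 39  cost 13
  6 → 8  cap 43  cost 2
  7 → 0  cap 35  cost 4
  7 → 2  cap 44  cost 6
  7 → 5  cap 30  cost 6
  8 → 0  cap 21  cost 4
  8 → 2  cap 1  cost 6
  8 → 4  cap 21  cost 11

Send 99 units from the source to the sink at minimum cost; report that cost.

shortest-cost path #1: 6→8→2→4 push 1 @ unit cost 9 (adds 9)
shortest-cost path #2: 6→8→4 push 21 @ unit cost 13 (adds 273)
shortest-cost path #3: 6→5→0→4 push 6 @ unit cost 14 (adds 84)
shortest-cost path #4: 6→3→4 push 11 @ unit cost 17 (adds 187)
shortest-cost path #5: 6→7→2→4 push 27 @ unit cost 20 (adds 540)
shortest-cost path #6: 6→1→4 push 22 @ unit cost 24 (adds 528)
shortest-cost path #7: 6→7→2→1→4 push 11 @ unit cost 45 (adds 495)
total cost = 2116

Minimum cost for 99 units: 2116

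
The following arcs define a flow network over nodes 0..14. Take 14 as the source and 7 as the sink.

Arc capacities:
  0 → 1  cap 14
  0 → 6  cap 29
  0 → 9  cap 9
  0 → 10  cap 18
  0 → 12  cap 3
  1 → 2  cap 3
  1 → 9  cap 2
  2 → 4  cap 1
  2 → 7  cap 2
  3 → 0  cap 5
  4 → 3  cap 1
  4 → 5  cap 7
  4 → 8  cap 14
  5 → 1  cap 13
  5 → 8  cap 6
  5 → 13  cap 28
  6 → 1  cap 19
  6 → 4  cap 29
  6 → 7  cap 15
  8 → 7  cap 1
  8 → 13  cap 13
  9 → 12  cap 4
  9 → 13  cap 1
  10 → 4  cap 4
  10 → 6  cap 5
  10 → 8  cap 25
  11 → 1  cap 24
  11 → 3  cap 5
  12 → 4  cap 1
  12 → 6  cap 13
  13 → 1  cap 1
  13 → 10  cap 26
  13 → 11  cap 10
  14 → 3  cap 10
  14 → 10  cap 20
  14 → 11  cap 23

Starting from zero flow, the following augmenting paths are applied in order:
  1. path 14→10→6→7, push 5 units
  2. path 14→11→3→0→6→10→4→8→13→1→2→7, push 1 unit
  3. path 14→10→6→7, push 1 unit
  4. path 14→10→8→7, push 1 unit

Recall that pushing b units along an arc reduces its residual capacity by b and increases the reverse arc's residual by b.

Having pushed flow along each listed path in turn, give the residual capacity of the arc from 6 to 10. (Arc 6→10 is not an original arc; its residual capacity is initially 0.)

after path 1 (14→10→6→7, push 5): res(6,10)=5
after path 2 (14→11→3→0→6→10→4→8→13→1→2→7, push 1): res(6,10)=4
after path 3 (14→10→6→7, push 1): res(6,10)=5
after path 4 (14→10→8→7, push 1): res(6,10)=5

Residual capacity of (6,10): 5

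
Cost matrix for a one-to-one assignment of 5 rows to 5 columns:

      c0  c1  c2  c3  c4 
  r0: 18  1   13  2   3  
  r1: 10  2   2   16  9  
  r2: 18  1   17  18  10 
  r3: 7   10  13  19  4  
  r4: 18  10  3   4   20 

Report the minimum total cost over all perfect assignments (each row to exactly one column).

Minimum assignment cost: 17

optimal assignment: row0→col4 (cost 3), row1→col2 (cost 2), row2→col1 (cost 1), row3→col0 (cost 7), row4→col3 (cost 4)
total = 3 + 2 + 1 + 7 + 4 = 17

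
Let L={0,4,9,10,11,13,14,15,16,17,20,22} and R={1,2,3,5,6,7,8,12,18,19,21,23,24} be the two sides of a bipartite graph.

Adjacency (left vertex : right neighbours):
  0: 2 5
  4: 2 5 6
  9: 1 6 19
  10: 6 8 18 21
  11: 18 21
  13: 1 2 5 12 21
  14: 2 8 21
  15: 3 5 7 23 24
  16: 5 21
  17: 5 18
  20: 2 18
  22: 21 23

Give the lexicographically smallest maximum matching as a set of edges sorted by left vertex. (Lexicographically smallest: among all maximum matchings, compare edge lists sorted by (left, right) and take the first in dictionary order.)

Lex-smallest maximum matching: {(0,2), (4,5), (9,1), (10,6), (11,18), (13,12), (14,8), (15,3), (16,21), (22,23)}

|M| = 10 (so the lex-smallest maximum matching has 10 edges)
process left vertices in ascending order; for each, take the smallest-labelled available neighbour that still permits 10 edges overall, or leave it unmatched if none does
lex-smallest matching: {0-2, 4-5, 9-1, 10-6, 11-18, 13-12, 14-8, 15-3, 16-21, 22-23}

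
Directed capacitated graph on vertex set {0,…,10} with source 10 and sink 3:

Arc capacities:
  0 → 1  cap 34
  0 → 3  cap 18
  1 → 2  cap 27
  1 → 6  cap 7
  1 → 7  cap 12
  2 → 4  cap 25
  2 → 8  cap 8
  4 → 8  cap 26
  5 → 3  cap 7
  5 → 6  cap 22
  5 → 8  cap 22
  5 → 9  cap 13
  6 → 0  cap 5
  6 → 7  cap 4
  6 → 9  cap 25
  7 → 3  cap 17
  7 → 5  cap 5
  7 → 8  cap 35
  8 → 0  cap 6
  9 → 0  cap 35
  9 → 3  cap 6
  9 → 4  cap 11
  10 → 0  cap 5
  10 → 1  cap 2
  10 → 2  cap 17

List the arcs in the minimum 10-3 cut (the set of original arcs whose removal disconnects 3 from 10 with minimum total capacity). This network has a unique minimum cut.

augment #1: 10→0→3 push 5
augment #2: 10→1→7→3 push 2
augment #3: 10→2→8→0→3 push 6
max flow = 13; residual-reachable set from 10 gives S-side
cut edges (S→T): {(8,0), (10,0), (10,1)} total cap 13

Min-cut arcs: {(8,0), (10,0), (10,1)} (total capacity 13)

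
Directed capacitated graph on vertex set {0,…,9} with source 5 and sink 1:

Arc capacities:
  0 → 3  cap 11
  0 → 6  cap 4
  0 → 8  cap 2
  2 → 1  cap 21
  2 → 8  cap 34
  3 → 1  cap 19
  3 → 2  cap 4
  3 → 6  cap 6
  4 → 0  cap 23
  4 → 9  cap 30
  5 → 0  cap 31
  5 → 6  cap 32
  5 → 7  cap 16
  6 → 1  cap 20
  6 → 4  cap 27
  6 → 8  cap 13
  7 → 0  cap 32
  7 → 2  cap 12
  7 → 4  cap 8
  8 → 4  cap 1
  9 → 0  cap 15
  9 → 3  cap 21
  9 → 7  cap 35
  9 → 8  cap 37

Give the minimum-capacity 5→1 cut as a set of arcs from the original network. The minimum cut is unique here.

Min-cut arcs: {(3,1), (3,2), (6,1), (7,2)} (total capacity 55)

augment #1: 5→6→1 push 20
augment #2: 5→0→3→1 push 11
augment #3: 5→7→2→1 push 12
augment #4: 5→6→4→9→3→1 push 8
augment #5: 5→6→4→9→3→2→1 push 4
max flow = 55; residual-reachable set from 5 gives S-side
cut edges (S→T): {(3,1), (3,2), (6,1), (7,2)} total cap 55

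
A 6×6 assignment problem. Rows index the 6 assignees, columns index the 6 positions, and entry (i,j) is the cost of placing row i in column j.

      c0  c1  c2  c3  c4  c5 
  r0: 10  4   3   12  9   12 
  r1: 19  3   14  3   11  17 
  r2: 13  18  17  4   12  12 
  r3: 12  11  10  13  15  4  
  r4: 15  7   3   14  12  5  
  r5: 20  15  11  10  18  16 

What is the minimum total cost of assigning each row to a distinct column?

one of 3 optimal assignments: row0→col0 (cost 10), row1→col1 (cost 3), row2→col3 (cost 4), row3→col5 (cost 4), row4→col2 (cost 3), row5→col4 (cost 18)
total = 10 + 3 + 4 + 4 + 3 + 18 = 42

Minimum assignment cost: 42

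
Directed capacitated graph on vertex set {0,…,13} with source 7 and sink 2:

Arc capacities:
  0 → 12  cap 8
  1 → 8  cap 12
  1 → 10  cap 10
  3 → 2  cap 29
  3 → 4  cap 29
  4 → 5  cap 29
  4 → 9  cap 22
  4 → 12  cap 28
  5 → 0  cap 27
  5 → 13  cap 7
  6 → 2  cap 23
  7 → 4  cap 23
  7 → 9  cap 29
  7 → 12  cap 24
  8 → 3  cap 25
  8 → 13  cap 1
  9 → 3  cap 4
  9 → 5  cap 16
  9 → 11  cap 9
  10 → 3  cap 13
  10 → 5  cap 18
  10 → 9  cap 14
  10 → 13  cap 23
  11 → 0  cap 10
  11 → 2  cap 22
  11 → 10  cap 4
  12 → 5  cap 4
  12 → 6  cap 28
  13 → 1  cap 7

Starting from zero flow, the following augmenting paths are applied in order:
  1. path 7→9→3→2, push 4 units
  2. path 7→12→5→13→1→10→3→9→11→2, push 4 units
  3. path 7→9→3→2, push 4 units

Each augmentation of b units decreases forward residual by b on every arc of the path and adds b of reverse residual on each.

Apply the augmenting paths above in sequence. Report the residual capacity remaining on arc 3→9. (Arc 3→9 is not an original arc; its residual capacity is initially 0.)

Residual capacity of (3,9): 4

after path 1 (7→9→3→2, push 4): res(3,9)=4
after path 2 (7→12→5→13→1→10→3→9→11→2, push 4): res(3,9)=0
after path 3 (7→9→3→2, push 4): res(3,9)=4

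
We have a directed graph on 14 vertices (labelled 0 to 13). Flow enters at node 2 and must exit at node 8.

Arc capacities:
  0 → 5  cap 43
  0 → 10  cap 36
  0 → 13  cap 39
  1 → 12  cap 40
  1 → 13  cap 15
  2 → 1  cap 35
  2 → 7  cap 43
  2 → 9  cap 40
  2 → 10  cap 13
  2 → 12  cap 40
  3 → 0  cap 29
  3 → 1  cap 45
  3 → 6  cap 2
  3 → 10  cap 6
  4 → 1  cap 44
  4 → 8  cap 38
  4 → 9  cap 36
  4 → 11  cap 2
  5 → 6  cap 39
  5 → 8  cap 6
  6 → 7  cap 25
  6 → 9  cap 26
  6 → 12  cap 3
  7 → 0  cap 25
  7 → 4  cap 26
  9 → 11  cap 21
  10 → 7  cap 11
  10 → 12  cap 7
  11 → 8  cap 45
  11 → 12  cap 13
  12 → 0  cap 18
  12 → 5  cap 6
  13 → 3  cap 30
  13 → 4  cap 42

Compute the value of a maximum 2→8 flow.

augment #1: 2→7→4→8 bottleneck 26, total now 26
augment #2: 2→9→11→8 bottleneck 21, total now 47
augment #3: 2→12→5→8 bottleneck 6, total now 53
augment #4: 2→1→13→4→8 bottleneck 12, total now 65
augment #5: 2→1→13→4→11→8 bottleneck 2, total now 67

Maximum flow value: 67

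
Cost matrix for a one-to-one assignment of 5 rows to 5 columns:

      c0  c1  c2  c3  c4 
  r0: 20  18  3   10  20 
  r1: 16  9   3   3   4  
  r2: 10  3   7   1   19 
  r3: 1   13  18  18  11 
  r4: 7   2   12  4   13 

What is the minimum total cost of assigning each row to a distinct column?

Minimum assignment cost: 11

optimal assignment: row0→col2 (cost 3), row1→col4 (cost 4), row2→col3 (cost 1), row3→col0 (cost 1), row4→col1 (cost 2)
total = 3 + 4 + 1 + 1 + 2 = 11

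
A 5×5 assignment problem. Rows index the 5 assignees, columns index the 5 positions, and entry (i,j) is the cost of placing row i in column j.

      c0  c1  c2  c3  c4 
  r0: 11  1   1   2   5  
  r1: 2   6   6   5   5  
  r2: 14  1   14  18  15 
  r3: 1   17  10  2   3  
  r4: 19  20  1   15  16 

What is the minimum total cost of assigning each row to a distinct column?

optimal assignment: row0→col3 (cost 2), row1→col0 (cost 2), row2→col1 (cost 1), row3→col4 (cost 3), row4→col2 (cost 1)
total = 2 + 2 + 1 + 3 + 1 = 9

Minimum assignment cost: 9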